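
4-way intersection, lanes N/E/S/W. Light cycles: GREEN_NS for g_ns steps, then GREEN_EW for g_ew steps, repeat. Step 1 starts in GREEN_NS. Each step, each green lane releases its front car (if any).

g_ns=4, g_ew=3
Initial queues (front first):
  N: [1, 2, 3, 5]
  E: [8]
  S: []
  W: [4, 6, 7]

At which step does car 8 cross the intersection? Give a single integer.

Step 1 [NS]: N:car1-GO,E:wait,S:empty,W:wait | queues: N=3 E=1 S=0 W=3
Step 2 [NS]: N:car2-GO,E:wait,S:empty,W:wait | queues: N=2 E=1 S=0 W=3
Step 3 [NS]: N:car3-GO,E:wait,S:empty,W:wait | queues: N=1 E=1 S=0 W=3
Step 4 [NS]: N:car5-GO,E:wait,S:empty,W:wait | queues: N=0 E=1 S=0 W=3
Step 5 [EW]: N:wait,E:car8-GO,S:wait,W:car4-GO | queues: N=0 E=0 S=0 W=2
Step 6 [EW]: N:wait,E:empty,S:wait,W:car6-GO | queues: N=0 E=0 S=0 W=1
Step 7 [EW]: N:wait,E:empty,S:wait,W:car7-GO | queues: N=0 E=0 S=0 W=0
Car 8 crosses at step 5

5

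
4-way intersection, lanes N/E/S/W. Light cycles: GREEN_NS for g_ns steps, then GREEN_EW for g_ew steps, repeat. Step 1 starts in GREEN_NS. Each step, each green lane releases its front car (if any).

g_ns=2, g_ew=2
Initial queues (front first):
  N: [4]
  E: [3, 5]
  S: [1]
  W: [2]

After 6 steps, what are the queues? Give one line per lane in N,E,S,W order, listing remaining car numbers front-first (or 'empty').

Step 1 [NS]: N:car4-GO,E:wait,S:car1-GO,W:wait | queues: N=0 E=2 S=0 W=1
Step 2 [NS]: N:empty,E:wait,S:empty,W:wait | queues: N=0 E=2 S=0 W=1
Step 3 [EW]: N:wait,E:car3-GO,S:wait,W:car2-GO | queues: N=0 E=1 S=0 W=0
Step 4 [EW]: N:wait,E:car5-GO,S:wait,W:empty | queues: N=0 E=0 S=0 W=0

N: empty
E: empty
S: empty
W: empty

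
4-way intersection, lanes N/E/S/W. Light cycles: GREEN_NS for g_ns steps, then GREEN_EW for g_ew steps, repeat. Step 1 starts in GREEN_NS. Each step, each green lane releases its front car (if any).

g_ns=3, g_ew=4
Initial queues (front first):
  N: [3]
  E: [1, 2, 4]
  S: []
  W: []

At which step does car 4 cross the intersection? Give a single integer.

Step 1 [NS]: N:car3-GO,E:wait,S:empty,W:wait | queues: N=0 E=3 S=0 W=0
Step 2 [NS]: N:empty,E:wait,S:empty,W:wait | queues: N=0 E=3 S=0 W=0
Step 3 [NS]: N:empty,E:wait,S:empty,W:wait | queues: N=0 E=3 S=0 W=0
Step 4 [EW]: N:wait,E:car1-GO,S:wait,W:empty | queues: N=0 E=2 S=0 W=0
Step 5 [EW]: N:wait,E:car2-GO,S:wait,W:empty | queues: N=0 E=1 S=0 W=0
Step 6 [EW]: N:wait,E:car4-GO,S:wait,W:empty | queues: N=0 E=0 S=0 W=0
Car 4 crosses at step 6

6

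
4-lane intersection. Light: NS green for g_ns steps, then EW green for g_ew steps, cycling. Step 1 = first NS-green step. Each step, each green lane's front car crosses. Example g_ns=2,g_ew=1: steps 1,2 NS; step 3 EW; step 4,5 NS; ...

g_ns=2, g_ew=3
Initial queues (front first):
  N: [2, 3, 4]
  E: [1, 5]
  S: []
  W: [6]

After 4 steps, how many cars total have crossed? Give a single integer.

Answer: 5

Derivation:
Step 1 [NS]: N:car2-GO,E:wait,S:empty,W:wait | queues: N=2 E=2 S=0 W=1
Step 2 [NS]: N:car3-GO,E:wait,S:empty,W:wait | queues: N=1 E=2 S=0 W=1
Step 3 [EW]: N:wait,E:car1-GO,S:wait,W:car6-GO | queues: N=1 E=1 S=0 W=0
Step 4 [EW]: N:wait,E:car5-GO,S:wait,W:empty | queues: N=1 E=0 S=0 W=0
Cars crossed by step 4: 5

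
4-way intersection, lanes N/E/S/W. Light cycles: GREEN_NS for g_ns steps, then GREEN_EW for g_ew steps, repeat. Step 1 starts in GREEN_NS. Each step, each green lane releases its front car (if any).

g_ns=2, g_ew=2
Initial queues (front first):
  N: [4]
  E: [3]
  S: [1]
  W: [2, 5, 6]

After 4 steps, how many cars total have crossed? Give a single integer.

Step 1 [NS]: N:car4-GO,E:wait,S:car1-GO,W:wait | queues: N=0 E=1 S=0 W=3
Step 2 [NS]: N:empty,E:wait,S:empty,W:wait | queues: N=0 E=1 S=0 W=3
Step 3 [EW]: N:wait,E:car3-GO,S:wait,W:car2-GO | queues: N=0 E=0 S=0 W=2
Step 4 [EW]: N:wait,E:empty,S:wait,W:car5-GO | queues: N=0 E=0 S=0 W=1
Cars crossed by step 4: 5

Answer: 5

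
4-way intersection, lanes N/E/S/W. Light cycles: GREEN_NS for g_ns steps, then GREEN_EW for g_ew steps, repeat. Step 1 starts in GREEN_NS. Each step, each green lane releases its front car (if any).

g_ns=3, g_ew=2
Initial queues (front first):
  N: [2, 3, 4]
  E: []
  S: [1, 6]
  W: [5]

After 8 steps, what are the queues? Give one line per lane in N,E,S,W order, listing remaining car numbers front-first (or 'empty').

Step 1 [NS]: N:car2-GO,E:wait,S:car1-GO,W:wait | queues: N=2 E=0 S=1 W=1
Step 2 [NS]: N:car3-GO,E:wait,S:car6-GO,W:wait | queues: N=1 E=0 S=0 W=1
Step 3 [NS]: N:car4-GO,E:wait,S:empty,W:wait | queues: N=0 E=0 S=0 W=1
Step 4 [EW]: N:wait,E:empty,S:wait,W:car5-GO | queues: N=0 E=0 S=0 W=0

N: empty
E: empty
S: empty
W: empty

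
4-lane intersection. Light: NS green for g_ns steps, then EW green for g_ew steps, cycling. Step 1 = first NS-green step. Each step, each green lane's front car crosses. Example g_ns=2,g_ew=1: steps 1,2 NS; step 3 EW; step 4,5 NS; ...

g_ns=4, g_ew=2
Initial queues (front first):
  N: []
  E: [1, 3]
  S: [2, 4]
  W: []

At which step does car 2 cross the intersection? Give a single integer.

Step 1 [NS]: N:empty,E:wait,S:car2-GO,W:wait | queues: N=0 E=2 S=1 W=0
Step 2 [NS]: N:empty,E:wait,S:car4-GO,W:wait | queues: N=0 E=2 S=0 W=0
Step 3 [NS]: N:empty,E:wait,S:empty,W:wait | queues: N=0 E=2 S=0 W=0
Step 4 [NS]: N:empty,E:wait,S:empty,W:wait | queues: N=0 E=2 S=0 W=0
Step 5 [EW]: N:wait,E:car1-GO,S:wait,W:empty | queues: N=0 E=1 S=0 W=0
Step 6 [EW]: N:wait,E:car3-GO,S:wait,W:empty | queues: N=0 E=0 S=0 W=0
Car 2 crosses at step 1

1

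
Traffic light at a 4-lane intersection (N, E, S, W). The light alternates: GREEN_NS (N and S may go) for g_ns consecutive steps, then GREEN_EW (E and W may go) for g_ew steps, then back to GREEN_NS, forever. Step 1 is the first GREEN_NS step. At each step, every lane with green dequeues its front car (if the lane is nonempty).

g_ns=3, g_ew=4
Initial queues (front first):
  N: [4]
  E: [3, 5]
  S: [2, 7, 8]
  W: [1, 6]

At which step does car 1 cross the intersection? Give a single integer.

Step 1 [NS]: N:car4-GO,E:wait,S:car2-GO,W:wait | queues: N=0 E=2 S=2 W=2
Step 2 [NS]: N:empty,E:wait,S:car7-GO,W:wait | queues: N=0 E=2 S=1 W=2
Step 3 [NS]: N:empty,E:wait,S:car8-GO,W:wait | queues: N=0 E=2 S=0 W=2
Step 4 [EW]: N:wait,E:car3-GO,S:wait,W:car1-GO | queues: N=0 E=1 S=0 W=1
Step 5 [EW]: N:wait,E:car5-GO,S:wait,W:car6-GO | queues: N=0 E=0 S=0 W=0
Car 1 crosses at step 4

4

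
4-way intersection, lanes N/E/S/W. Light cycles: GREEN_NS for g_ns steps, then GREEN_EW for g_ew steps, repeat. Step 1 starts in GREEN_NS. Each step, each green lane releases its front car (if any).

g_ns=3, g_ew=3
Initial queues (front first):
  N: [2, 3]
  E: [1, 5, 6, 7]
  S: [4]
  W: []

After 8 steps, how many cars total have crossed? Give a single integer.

Answer: 6

Derivation:
Step 1 [NS]: N:car2-GO,E:wait,S:car4-GO,W:wait | queues: N=1 E=4 S=0 W=0
Step 2 [NS]: N:car3-GO,E:wait,S:empty,W:wait | queues: N=0 E=4 S=0 W=0
Step 3 [NS]: N:empty,E:wait,S:empty,W:wait | queues: N=0 E=4 S=0 W=0
Step 4 [EW]: N:wait,E:car1-GO,S:wait,W:empty | queues: N=0 E=3 S=0 W=0
Step 5 [EW]: N:wait,E:car5-GO,S:wait,W:empty | queues: N=0 E=2 S=0 W=0
Step 6 [EW]: N:wait,E:car6-GO,S:wait,W:empty | queues: N=0 E=1 S=0 W=0
Step 7 [NS]: N:empty,E:wait,S:empty,W:wait | queues: N=0 E=1 S=0 W=0
Step 8 [NS]: N:empty,E:wait,S:empty,W:wait | queues: N=0 E=1 S=0 W=0
Cars crossed by step 8: 6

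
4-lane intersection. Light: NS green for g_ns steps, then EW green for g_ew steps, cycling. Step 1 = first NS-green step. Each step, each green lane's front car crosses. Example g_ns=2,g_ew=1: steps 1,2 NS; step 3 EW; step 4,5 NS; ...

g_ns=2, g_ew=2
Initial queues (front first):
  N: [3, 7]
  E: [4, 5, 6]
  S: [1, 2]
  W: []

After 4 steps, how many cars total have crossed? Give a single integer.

Answer: 6

Derivation:
Step 1 [NS]: N:car3-GO,E:wait,S:car1-GO,W:wait | queues: N=1 E=3 S=1 W=0
Step 2 [NS]: N:car7-GO,E:wait,S:car2-GO,W:wait | queues: N=0 E=3 S=0 W=0
Step 3 [EW]: N:wait,E:car4-GO,S:wait,W:empty | queues: N=0 E=2 S=0 W=0
Step 4 [EW]: N:wait,E:car5-GO,S:wait,W:empty | queues: N=0 E=1 S=0 W=0
Cars crossed by step 4: 6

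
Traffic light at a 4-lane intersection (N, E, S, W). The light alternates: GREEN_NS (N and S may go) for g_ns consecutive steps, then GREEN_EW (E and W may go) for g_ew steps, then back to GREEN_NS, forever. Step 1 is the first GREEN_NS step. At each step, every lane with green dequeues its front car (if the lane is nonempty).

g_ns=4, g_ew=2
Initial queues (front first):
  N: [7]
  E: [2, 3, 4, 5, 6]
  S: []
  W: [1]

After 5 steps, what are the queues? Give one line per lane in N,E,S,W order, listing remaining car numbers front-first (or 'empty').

Step 1 [NS]: N:car7-GO,E:wait,S:empty,W:wait | queues: N=0 E=5 S=0 W=1
Step 2 [NS]: N:empty,E:wait,S:empty,W:wait | queues: N=0 E=5 S=0 W=1
Step 3 [NS]: N:empty,E:wait,S:empty,W:wait | queues: N=0 E=5 S=0 W=1
Step 4 [NS]: N:empty,E:wait,S:empty,W:wait | queues: N=0 E=5 S=0 W=1
Step 5 [EW]: N:wait,E:car2-GO,S:wait,W:car1-GO | queues: N=0 E=4 S=0 W=0

N: empty
E: 3 4 5 6
S: empty
W: empty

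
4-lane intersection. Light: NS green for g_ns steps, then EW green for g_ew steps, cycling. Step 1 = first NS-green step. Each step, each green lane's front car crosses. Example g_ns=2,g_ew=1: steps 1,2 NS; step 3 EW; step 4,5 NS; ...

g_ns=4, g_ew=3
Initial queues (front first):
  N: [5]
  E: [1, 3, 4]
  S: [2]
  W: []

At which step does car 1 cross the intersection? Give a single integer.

Step 1 [NS]: N:car5-GO,E:wait,S:car2-GO,W:wait | queues: N=0 E=3 S=0 W=0
Step 2 [NS]: N:empty,E:wait,S:empty,W:wait | queues: N=0 E=3 S=0 W=0
Step 3 [NS]: N:empty,E:wait,S:empty,W:wait | queues: N=0 E=3 S=0 W=0
Step 4 [NS]: N:empty,E:wait,S:empty,W:wait | queues: N=0 E=3 S=0 W=0
Step 5 [EW]: N:wait,E:car1-GO,S:wait,W:empty | queues: N=0 E=2 S=0 W=0
Step 6 [EW]: N:wait,E:car3-GO,S:wait,W:empty | queues: N=0 E=1 S=0 W=0
Step 7 [EW]: N:wait,E:car4-GO,S:wait,W:empty | queues: N=0 E=0 S=0 W=0
Car 1 crosses at step 5

5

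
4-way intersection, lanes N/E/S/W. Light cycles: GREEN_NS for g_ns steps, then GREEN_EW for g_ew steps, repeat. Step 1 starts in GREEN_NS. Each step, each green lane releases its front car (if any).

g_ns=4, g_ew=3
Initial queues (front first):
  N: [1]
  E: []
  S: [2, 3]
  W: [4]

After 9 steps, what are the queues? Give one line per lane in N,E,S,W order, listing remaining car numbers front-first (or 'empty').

Step 1 [NS]: N:car1-GO,E:wait,S:car2-GO,W:wait | queues: N=0 E=0 S=1 W=1
Step 2 [NS]: N:empty,E:wait,S:car3-GO,W:wait | queues: N=0 E=0 S=0 W=1
Step 3 [NS]: N:empty,E:wait,S:empty,W:wait | queues: N=0 E=0 S=0 W=1
Step 4 [NS]: N:empty,E:wait,S:empty,W:wait | queues: N=0 E=0 S=0 W=1
Step 5 [EW]: N:wait,E:empty,S:wait,W:car4-GO | queues: N=0 E=0 S=0 W=0

N: empty
E: empty
S: empty
W: empty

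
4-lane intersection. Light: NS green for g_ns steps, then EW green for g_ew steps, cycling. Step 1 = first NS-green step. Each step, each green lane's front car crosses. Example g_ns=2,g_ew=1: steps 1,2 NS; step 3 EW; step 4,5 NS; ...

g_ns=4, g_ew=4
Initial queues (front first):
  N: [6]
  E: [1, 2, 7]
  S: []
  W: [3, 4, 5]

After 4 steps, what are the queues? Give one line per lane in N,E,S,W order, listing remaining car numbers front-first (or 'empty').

Step 1 [NS]: N:car6-GO,E:wait,S:empty,W:wait | queues: N=0 E=3 S=0 W=3
Step 2 [NS]: N:empty,E:wait,S:empty,W:wait | queues: N=0 E=3 S=0 W=3
Step 3 [NS]: N:empty,E:wait,S:empty,W:wait | queues: N=0 E=3 S=0 W=3
Step 4 [NS]: N:empty,E:wait,S:empty,W:wait | queues: N=0 E=3 S=0 W=3

N: empty
E: 1 2 7
S: empty
W: 3 4 5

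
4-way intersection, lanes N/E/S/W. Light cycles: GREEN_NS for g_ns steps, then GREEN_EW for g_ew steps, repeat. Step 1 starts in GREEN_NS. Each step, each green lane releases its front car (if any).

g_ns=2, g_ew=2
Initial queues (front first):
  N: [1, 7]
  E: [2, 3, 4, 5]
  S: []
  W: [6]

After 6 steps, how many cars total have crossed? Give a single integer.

Step 1 [NS]: N:car1-GO,E:wait,S:empty,W:wait | queues: N=1 E=4 S=0 W=1
Step 2 [NS]: N:car7-GO,E:wait,S:empty,W:wait | queues: N=0 E=4 S=0 W=1
Step 3 [EW]: N:wait,E:car2-GO,S:wait,W:car6-GO | queues: N=0 E=3 S=0 W=0
Step 4 [EW]: N:wait,E:car3-GO,S:wait,W:empty | queues: N=0 E=2 S=0 W=0
Step 5 [NS]: N:empty,E:wait,S:empty,W:wait | queues: N=0 E=2 S=0 W=0
Step 6 [NS]: N:empty,E:wait,S:empty,W:wait | queues: N=0 E=2 S=0 W=0
Cars crossed by step 6: 5

Answer: 5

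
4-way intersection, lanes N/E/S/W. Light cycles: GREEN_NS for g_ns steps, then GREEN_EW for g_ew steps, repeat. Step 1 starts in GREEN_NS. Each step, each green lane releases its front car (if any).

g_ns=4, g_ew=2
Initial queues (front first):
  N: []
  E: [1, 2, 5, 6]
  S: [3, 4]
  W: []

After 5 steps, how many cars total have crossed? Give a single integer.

Answer: 3

Derivation:
Step 1 [NS]: N:empty,E:wait,S:car3-GO,W:wait | queues: N=0 E=4 S=1 W=0
Step 2 [NS]: N:empty,E:wait,S:car4-GO,W:wait | queues: N=0 E=4 S=0 W=0
Step 3 [NS]: N:empty,E:wait,S:empty,W:wait | queues: N=0 E=4 S=0 W=0
Step 4 [NS]: N:empty,E:wait,S:empty,W:wait | queues: N=0 E=4 S=0 W=0
Step 5 [EW]: N:wait,E:car1-GO,S:wait,W:empty | queues: N=0 E=3 S=0 W=0
Cars crossed by step 5: 3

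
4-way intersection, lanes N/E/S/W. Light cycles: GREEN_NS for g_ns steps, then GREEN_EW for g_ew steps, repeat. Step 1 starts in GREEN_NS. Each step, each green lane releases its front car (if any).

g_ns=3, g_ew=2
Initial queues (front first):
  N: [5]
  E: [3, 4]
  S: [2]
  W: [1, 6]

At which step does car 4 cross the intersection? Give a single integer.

Step 1 [NS]: N:car5-GO,E:wait,S:car2-GO,W:wait | queues: N=0 E=2 S=0 W=2
Step 2 [NS]: N:empty,E:wait,S:empty,W:wait | queues: N=0 E=2 S=0 W=2
Step 3 [NS]: N:empty,E:wait,S:empty,W:wait | queues: N=0 E=2 S=0 W=2
Step 4 [EW]: N:wait,E:car3-GO,S:wait,W:car1-GO | queues: N=0 E=1 S=0 W=1
Step 5 [EW]: N:wait,E:car4-GO,S:wait,W:car6-GO | queues: N=0 E=0 S=0 W=0
Car 4 crosses at step 5

5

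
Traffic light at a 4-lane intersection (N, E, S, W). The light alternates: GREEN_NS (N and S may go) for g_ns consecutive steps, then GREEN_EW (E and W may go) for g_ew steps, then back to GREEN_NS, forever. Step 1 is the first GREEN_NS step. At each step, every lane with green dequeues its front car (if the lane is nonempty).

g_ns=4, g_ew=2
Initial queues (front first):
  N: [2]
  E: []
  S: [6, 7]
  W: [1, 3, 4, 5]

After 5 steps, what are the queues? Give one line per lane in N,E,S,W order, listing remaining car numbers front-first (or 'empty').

Step 1 [NS]: N:car2-GO,E:wait,S:car6-GO,W:wait | queues: N=0 E=0 S=1 W=4
Step 2 [NS]: N:empty,E:wait,S:car7-GO,W:wait | queues: N=0 E=0 S=0 W=4
Step 3 [NS]: N:empty,E:wait,S:empty,W:wait | queues: N=0 E=0 S=0 W=4
Step 4 [NS]: N:empty,E:wait,S:empty,W:wait | queues: N=0 E=0 S=0 W=4
Step 5 [EW]: N:wait,E:empty,S:wait,W:car1-GO | queues: N=0 E=0 S=0 W=3

N: empty
E: empty
S: empty
W: 3 4 5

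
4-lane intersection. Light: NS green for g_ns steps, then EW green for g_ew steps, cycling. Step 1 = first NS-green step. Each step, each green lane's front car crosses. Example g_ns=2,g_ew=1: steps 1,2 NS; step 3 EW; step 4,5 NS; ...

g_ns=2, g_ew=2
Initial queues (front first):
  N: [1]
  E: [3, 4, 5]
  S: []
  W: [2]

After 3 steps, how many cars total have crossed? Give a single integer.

Answer: 3

Derivation:
Step 1 [NS]: N:car1-GO,E:wait,S:empty,W:wait | queues: N=0 E=3 S=0 W=1
Step 2 [NS]: N:empty,E:wait,S:empty,W:wait | queues: N=0 E=3 S=0 W=1
Step 3 [EW]: N:wait,E:car3-GO,S:wait,W:car2-GO | queues: N=0 E=2 S=0 W=0
Cars crossed by step 3: 3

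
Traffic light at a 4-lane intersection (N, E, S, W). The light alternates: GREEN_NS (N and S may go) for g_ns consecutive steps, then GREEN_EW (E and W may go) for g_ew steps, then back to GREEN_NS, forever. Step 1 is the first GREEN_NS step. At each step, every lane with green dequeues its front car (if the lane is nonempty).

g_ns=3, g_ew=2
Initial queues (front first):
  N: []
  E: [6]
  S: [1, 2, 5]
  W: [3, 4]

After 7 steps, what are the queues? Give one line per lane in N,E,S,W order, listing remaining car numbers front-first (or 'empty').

Step 1 [NS]: N:empty,E:wait,S:car1-GO,W:wait | queues: N=0 E=1 S=2 W=2
Step 2 [NS]: N:empty,E:wait,S:car2-GO,W:wait | queues: N=0 E=1 S=1 W=2
Step 3 [NS]: N:empty,E:wait,S:car5-GO,W:wait | queues: N=0 E=1 S=0 W=2
Step 4 [EW]: N:wait,E:car6-GO,S:wait,W:car3-GO | queues: N=0 E=0 S=0 W=1
Step 5 [EW]: N:wait,E:empty,S:wait,W:car4-GO | queues: N=0 E=0 S=0 W=0

N: empty
E: empty
S: empty
W: empty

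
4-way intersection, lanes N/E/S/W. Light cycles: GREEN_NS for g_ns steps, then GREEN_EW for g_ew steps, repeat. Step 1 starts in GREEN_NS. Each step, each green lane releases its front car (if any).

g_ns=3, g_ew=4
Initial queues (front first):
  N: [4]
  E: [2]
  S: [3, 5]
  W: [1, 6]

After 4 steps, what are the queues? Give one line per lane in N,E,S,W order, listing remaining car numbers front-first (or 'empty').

Step 1 [NS]: N:car4-GO,E:wait,S:car3-GO,W:wait | queues: N=0 E=1 S=1 W=2
Step 2 [NS]: N:empty,E:wait,S:car5-GO,W:wait | queues: N=0 E=1 S=0 W=2
Step 3 [NS]: N:empty,E:wait,S:empty,W:wait | queues: N=0 E=1 S=0 W=2
Step 4 [EW]: N:wait,E:car2-GO,S:wait,W:car1-GO | queues: N=0 E=0 S=0 W=1

N: empty
E: empty
S: empty
W: 6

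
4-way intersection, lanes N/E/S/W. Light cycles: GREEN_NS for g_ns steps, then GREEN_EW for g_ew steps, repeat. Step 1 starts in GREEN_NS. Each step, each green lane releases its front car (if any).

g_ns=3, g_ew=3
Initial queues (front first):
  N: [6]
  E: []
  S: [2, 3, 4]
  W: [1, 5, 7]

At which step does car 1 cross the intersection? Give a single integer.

Step 1 [NS]: N:car6-GO,E:wait,S:car2-GO,W:wait | queues: N=0 E=0 S=2 W=3
Step 2 [NS]: N:empty,E:wait,S:car3-GO,W:wait | queues: N=0 E=0 S=1 W=3
Step 3 [NS]: N:empty,E:wait,S:car4-GO,W:wait | queues: N=0 E=0 S=0 W=3
Step 4 [EW]: N:wait,E:empty,S:wait,W:car1-GO | queues: N=0 E=0 S=0 W=2
Step 5 [EW]: N:wait,E:empty,S:wait,W:car5-GO | queues: N=0 E=0 S=0 W=1
Step 6 [EW]: N:wait,E:empty,S:wait,W:car7-GO | queues: N=0 E=0 S=0 W=0
Car 1 crosses at step 4

4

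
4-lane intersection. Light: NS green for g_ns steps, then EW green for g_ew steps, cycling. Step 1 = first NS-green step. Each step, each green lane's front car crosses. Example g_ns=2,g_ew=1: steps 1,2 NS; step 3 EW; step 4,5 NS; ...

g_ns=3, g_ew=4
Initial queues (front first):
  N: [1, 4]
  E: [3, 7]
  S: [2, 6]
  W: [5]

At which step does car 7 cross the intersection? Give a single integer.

Step 1 [NS]: N:car1-GO,E:wait,S:car2-GO,W:wait | queues: N=1 E=2 S=1 W=1
Step 2 [NS]: N:car4-GO,E:wait,S:car6-GO,W:wait | queues: N=0 E=2 S=0 W=1
Step 3 [NS]: N:empty,E:wait,S:empty,W:wait | queues: N=0 E=2 S=0 W=1
Step 4 [EW]: N:wait,E:car3-GO,S:wait,W:car5-GO | queues: N=0 E=1 S=0 W=0
Step 5 [EW]: N:wait,E:car7-GO,S:wait,W:empty | queues: N=0 E=0 S=0 W=0
Car 7 crosses at step 5

5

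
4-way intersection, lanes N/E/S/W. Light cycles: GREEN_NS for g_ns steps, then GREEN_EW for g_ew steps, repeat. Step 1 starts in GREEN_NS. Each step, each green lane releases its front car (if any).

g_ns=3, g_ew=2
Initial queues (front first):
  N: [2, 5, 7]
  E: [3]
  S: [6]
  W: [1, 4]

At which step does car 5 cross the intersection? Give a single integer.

Step 1 [NS]: N:car2-GO,E:wait,S:car6-GO,W:wait | queues: N=2 E=1 S=0 W=2
Step 2 [NS]: N:car5-GO,E:wait,S:empty,W:wait | queues: N=1 E=1 S=0 W=2
Step 3 [NS]: N:car7-GO,E:wait,S:empty,W:wait | queues: N=0 E=1 S=0 W=2
Step 4 [EW]: N:wait,E:car3-GO,S:wait,W:car1-GO | queues: N=0 E=0 S=0 W=1
Step 5 [EW]: N:wait,E:empty,S:wait,W:car4-GO | queues: N=0 E=0 S=0 W=0
Car 5 crosses at step 2

2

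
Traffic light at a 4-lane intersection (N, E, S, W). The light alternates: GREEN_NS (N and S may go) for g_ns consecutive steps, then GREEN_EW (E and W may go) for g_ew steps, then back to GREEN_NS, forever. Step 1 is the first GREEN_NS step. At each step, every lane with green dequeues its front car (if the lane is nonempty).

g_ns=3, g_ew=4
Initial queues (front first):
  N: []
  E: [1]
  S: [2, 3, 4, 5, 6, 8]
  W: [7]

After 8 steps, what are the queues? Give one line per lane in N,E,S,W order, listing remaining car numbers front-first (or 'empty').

Step 1 [NS]: N:empty,E:wait,S:car2-GO,W:wait | queues: N=0 E=1 S=5 W=1
Step 2 [NS]: N:empty,E:wait,S:car3-GO,W:wait | queues: N=0 E=1 S=4 W=1
Step 3 [NS]: N:empty,E:wait,S:car4-GO,W:wait | queues: N=0 E=1 S=3 W=1
Step 4 [EW]: N:wait,E:car1-GO,S:wait,W:car7-GO | queues: N=0 E=0 S=3 W=0
Step 5 [EW]: N:wait,E:empty,S:wait,W:empty | queues: N=0 E=0 S=3 W=0
Step 6 [EW]: N:wait,E:empty,S:wait,W:empty | queues: N=0 E=0 S=3 W=0
Step 7 [EW]: N:wait,E:empty,S:wait,W:empty | queues: N=0 E=0 S=3 W=0
Step 8 [NS]: N:empty,E:wait,S:car5-GO,W:wait | queues: N=0 E=0 S=2 W=0

N: empty
E: empty
S: 6 8
W: empty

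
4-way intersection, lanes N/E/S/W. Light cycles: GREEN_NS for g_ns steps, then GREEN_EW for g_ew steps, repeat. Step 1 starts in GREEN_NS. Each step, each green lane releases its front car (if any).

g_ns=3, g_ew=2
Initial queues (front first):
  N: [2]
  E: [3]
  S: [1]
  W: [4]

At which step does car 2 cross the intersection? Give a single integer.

Step 1 [NS]: N:car2-GO,E:wait,S:car1-GO,W:wait | queues: N=0 E=1 S=0 W=1
Step 2 [NS]: N:empty,E:wait,S:empty,W:wait | queues: N=0 E=1 S=0 W=1
Step 3 [NS]: N:empty,E:wait,S:empty,W:wait | queues: N=0 E=1 S=0 W=1
Step 4 [EW]: N:wait,E:car3-GO,S:wait,W:car4-GO | queues: N=0 E=0 S=0 W=0
Car 2 crosses at step 1

1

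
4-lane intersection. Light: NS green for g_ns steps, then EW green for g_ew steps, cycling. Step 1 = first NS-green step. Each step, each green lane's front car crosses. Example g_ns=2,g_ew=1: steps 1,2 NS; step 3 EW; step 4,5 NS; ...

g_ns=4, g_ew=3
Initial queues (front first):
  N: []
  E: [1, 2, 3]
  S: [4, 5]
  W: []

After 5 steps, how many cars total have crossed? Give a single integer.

Answer: 3

Derivation:
Step 1 [NS]: N:empty,E:wait,S:car4-GO,W:wait | queues: N=0 E=3 S=1 W=0
Step 2 [NS]: N:empty,E:wait,S:car5-GO,W:wait | queues: N=0 E=3 S=0 W=0
Step 3 [NS]: N:empty,E:wait,S:empty,W:wait | queues: N=0 E=3 S=0 W=0
Step 4 [NS]: N:empty,E:wait,S:empty,W:wait | queues: N=0 E=3 S=0 W=0
Step 5 [EW]: N:wait,E:car1-GO,S:wait,W:empty | queues: N=0 E=2 S=0 W=0
Cars crossed by step 5: 3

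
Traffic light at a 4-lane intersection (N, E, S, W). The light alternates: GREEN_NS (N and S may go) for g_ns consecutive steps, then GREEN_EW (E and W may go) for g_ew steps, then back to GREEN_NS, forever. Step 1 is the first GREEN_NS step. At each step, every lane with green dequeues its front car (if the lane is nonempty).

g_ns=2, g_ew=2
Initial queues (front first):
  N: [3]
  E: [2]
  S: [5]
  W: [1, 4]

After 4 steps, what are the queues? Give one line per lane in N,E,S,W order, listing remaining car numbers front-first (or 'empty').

Step 1 [NS]: N:car3-GO,E:wait,S:car5-GO,W:wait | queues: N=0 E=1 S=0 W=2
Step 2 [NS]: N:empty,E:wait,S:empty,W:wait | queues: N=0 E=1 S=0 W=2
Step 3 [EW]: N:wait,E:car2-GO,S:wait,W:car1-GO | queues: N=0 E=0 S=0 W=1
Step 4 [EW]: N:wait,E:empty,S:wait,W:car4-GO | queues: N=0 E=0 S=0 W=0

N: empty
E: empty
S: empty
W: empty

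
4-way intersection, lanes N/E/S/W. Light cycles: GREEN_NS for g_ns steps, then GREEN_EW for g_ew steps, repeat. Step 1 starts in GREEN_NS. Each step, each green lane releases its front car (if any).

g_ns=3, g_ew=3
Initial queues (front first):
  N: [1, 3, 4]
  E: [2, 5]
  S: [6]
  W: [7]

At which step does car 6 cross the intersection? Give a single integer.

Step 1 [NS]: N:car1-GO,E:wait,S:car6-GO,W:wait | queues: N=2 E=2 S=0 W=1
Step 2 [NS]: N:car3-GO,E:wait,S:empty,W:wait | queues: N=1 E=2 S=0 W=1
Step 3 [NS]: N:car4-GO,E:wait,S:empty,W:wait | queues: N=0 E=2 S=0 W=1
Step 4 [EW]: N:wait,E:car2-GO,S:wait,W:car7-GO | queues: N=0 E=1 S=0 W=0
Step 5 [EW]: N:wait,E:car5-GO,S:wait,W:empty | queues: N=0 E=0 S=0 W=0
Car 6 crosses at step 1

1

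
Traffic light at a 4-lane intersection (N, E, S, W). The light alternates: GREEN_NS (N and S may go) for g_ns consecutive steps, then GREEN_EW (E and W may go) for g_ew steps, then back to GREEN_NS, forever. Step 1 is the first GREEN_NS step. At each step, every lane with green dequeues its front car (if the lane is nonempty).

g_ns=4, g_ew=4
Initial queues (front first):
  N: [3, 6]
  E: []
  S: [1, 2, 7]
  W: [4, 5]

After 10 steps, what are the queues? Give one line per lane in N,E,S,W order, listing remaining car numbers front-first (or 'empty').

Step 1 [NS]: N:car3-GO,E:wait,S:car1-GO,W:wait | queues: N=1 E=0 S=2 W=2
Step 2 [NS]: N:car6-GO,E:wait,S:car2-GO,W:wait | queues: N=0 E=0 S=1 W=2
Step 3 [NS]: N:empty,E:wait,S:car7-GO,W:wait | queues: N=0 E=0 S=0 W=2
Step 4 [NS]: N:empty,E:wait,S:empty,W:wait | queues: N=0 E=0 S=0 W=2
Step 5 [EW]: N:wait,E:empty,S:wait,W:car4-GO | queues: N=0 E=0 S=0 W=1
Step 6 [EW]: N:wait,E:empty,S:wait,W:car5-GO | queues: N=0 E=0 S=0 W=0

N: empty
E: empty
S: empty
W: empty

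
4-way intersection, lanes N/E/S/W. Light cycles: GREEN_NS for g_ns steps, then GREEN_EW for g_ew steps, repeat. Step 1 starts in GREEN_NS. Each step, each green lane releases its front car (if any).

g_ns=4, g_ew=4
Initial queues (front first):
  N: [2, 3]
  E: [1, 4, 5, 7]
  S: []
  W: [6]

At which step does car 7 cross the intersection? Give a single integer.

Step 1 [NS]: N:car2-GO,E:wait,S:empty,W:wait | queues: N=1 E=4 S=0 W=1
Step 2 [NS]: N:car3-GO,E:wait,S:empty,W:wait | queues: N=0 E=4 S=0 W=1
Step 3 [NS]: N:empty,E:wait,S:empty,W:wait | queues: N=0 E=4 S=0 W=1
Step 4 [NS]: N:empty,E:wait,S:empty,W:wait | queues: N=0 E=4 S=0 W=1
Step 5 [EW]: N:wait,E:car1-GO,S:wait,W:car6-GO | queues: N=0 E=3 S=0 W=0
Step 6 [EW]: N:wait,E:car4-GO,S:wait,W:empty | queues: N=0 E=2 S=0 W=0
Step 7 [EW]: N:wait,E:car5-GO,S:wait,W:empty | queues: N=0 E=1 S=0 W=0
Step 8 [EW]: N:wait,E:car7-GO,S:wait,W:empty | queues: N=0 E=0 S=0 W=0
Car 7 crosses at step 8

8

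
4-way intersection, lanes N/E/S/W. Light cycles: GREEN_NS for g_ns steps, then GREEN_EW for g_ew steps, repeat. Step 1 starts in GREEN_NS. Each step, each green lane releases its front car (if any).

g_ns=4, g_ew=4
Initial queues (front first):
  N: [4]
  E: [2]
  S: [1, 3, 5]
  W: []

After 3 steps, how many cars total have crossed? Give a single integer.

Answer: 4

Derivation:
Step 1 [NS]: N:car4-GO,E:wait,S:car1-GO,W:wait | queues: N=0 E=1 S=2 W=0
Step 2 [NS]: N:empty,E:wait,S:car3-GO,W:wait | queues: N=0 E=1 S=1 W=0
Step 3 [NS]: N:empty,E:wait,S:car5-GO,W:wait | queues: N=0 E=1 S=0 W=0
Cars crossed by step 3: 4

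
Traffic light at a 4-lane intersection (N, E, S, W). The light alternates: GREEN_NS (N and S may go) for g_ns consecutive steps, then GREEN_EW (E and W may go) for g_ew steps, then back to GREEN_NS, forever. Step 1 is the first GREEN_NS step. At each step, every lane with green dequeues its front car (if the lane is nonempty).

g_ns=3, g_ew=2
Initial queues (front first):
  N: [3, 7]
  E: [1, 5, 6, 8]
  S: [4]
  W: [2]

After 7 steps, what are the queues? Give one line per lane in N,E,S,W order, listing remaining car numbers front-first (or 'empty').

Step 1 [NS]: N:car3-GO,E:wait,S:car4-GO,W:wait | queues: N=1 E=4 S=0 W=1
Step 2 [NS]: N:car7-GO,E:wait,S:empty,W:wait | queues: N=0 E=4 S=0 W=1
Step 3 [NS]: N:empty,E:wait,S:empty,W:wait | queues: N=0 E=4 S=0 W=1
Step 4 [EW]: N:wait,E:car1-GO,S:wait,W:car2-GO | queues: N=0 E=3 S=0 W=0
Step 5 [EW]: N:wait,E:car5-GO,S:wait,W:empty | queues: N=0 E=2 S=0 W=0
Step 6 [NS]: N:empty,E:wait,S:empty,W:wait | queues: N=0 E=2 S=0 W=0
Step 7 [NS]: N:empty,E:wait,S:empty,W:wait | queues: N=0 E=2 S=0 W=0

N: empty
E: 6 8
S: empty
W: empty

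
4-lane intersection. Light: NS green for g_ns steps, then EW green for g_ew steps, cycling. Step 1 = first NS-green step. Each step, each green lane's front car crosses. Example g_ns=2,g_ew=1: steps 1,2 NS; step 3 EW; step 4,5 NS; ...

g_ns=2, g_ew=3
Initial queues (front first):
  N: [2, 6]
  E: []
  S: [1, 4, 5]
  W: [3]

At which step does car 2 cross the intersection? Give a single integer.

Step 1 [NS]: N:car2-GO,E:wait,S:car1-GO,W:wait | queues: N=1 E=0 S=2 W=1
Step 2 [NS]: N:car6-GO,E:wait,S:car4-GO,W:wait | queues: N=0 E=0 S=1 W=1
Step 3 [EW]: N:wait,E:empty,S:wait,W:car3-GO | queues: N=0 E=0 S=1 W=0
Step 4 [EW]: N:wait,E:empty,S:wait,W:empty | queues: N=0 E=0 S=1 W=0
Step 5 [EW]: N:wait,E:empty,S:wait,W:empty | queues: N=0 E=0 S=1 W=0
Step 6 [NS]: N:empty,E:wait,S:car5-GO,W:wait | queues: N=0 E=0 S=0 W=0
Car 2 crosses at step 1

1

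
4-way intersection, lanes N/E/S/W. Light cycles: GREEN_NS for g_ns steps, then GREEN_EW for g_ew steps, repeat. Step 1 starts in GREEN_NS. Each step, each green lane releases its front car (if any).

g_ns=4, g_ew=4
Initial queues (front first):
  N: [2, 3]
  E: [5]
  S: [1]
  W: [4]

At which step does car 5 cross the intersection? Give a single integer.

Step 1 [NS]: N:car2-GO,E:wait,S:car1-GO,W:wait | queues: N=1 E=1 S=0 W=1
Step 2 [NS]: N:car3-GO,E:wait,S:empty,W:wait | queues: N=0 E=1 S=0 W=1
Step 3 [NS]: N:empty,E:wait,S:empty,W:wait | queues: N=0 E=1 S=0 W=1
Step 4 [NS]: N:empty,E:wait,S:empty,W:wait | queues: N=0 E=1 S=0 W=1
Step 5 [EW]: N:wait,E:car5-GO,S:wait,W:car4-GO | queues: N=0 E=0 S=0 W=0
Car 5 crosses at step 5

5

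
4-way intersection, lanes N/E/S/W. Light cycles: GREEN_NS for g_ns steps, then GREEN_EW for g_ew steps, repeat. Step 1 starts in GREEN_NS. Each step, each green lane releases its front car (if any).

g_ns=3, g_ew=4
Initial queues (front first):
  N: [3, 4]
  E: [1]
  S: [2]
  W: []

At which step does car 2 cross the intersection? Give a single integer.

Step 1 [NS]: N:car3-GO,E:wait,S:car2-GO,W:wait | queues: N=1 E=1 S=0 W=0
Step 2 [NS]: N:car4-GO,E:wait,S:empty,W:wait | queues: N=0 E=1 S=0 W=0
Step 3 [NS]: N:empty,E:wait,S:empty,W:wait | queues: N=0 E=1 S=0 W=0
Step 4 [EW]: N:wait,E:car1-GO,S:wait,W:empty | queues: N=0 E=0 S=0 W=0
Car 2 crosses at step 1

1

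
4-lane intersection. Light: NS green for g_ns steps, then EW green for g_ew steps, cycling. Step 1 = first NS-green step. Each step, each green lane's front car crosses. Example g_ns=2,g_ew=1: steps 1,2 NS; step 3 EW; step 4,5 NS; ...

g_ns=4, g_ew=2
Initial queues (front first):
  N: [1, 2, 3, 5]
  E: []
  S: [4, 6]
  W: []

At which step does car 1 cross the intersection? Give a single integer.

Step 1 [NS]: N:car1-GO,E:wait,S:car4-GO,W:wait | queues: N=3 E=0 S=1 W=0
Step 2 [NS]: N:car2-GO,E:wait,S:car6-GO,W:wait | queues: N=2 E=0 S=0 W=0
Step 3 [NS]: N:car3-GO,E:wait,S:empty,W:wait | queues: N=1 E=0 S=0 W=0
Step 4 [NS]: N:car5-GO,E:wait,S:empty,W:wait | queues: N=0 E=0 S=0 W=0
Car 1 crosses at step 1

1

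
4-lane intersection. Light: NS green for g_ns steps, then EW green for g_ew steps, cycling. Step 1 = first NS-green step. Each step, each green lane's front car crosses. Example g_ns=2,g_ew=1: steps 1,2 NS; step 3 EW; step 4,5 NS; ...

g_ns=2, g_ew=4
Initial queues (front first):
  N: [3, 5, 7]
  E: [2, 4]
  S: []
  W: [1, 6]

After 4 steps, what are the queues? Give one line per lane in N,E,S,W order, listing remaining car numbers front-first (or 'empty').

Step 1 [NS]: N:car3-GO,E:wait,S:empty,W:wait | queues: N=2 E=2 S=0 W=2
Step 2 [NS]: N:car5-GO,E:wait,S:empty,W:wait | queues: N=1 E=2 S=0 W=2
Step 3 [EW]: N:wait,E:car2-GO,S:wait,W:car1-GO | queues: N=1 E=1 S=0 W=1
Step 4 [EW]: N:wait,E:car4-GO,S:wait,W:car6-GO | queues: N=1 E=0 S=0 W=0

N: 7
E: empty
S: empty
W: empty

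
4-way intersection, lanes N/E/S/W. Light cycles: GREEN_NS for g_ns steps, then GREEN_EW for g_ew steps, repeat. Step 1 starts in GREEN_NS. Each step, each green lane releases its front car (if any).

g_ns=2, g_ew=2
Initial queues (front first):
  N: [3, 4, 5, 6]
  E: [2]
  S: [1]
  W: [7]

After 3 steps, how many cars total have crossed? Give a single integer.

Step 1 [NS]: N:car3-GO,E:wait,S:car1-GO,W:wait | queues: N=3 E=1 S=0 W=1
Step 2 [NS]: N:car4-GO,E:wait,S:empty,W:wait | queues: N=2 E=1 S=0 W=1
Step 3 [EW]: N:wait,E:car2-GO,S:wait,W:car7-GO | queues: N=2 E=0 S=0 W=0
Cars crossed by step 3: 5

Answer: 5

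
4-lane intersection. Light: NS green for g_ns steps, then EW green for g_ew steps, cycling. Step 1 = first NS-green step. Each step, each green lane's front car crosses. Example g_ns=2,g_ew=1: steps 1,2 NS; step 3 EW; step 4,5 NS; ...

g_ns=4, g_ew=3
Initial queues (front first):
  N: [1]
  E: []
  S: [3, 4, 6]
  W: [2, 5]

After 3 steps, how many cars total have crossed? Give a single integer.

Step 1 [NS]: N:car1-GO,E:wait,S:car3-GO,W:wait | queues: N=0 E=0 S=2 W=2
Step 2 [NS]: N:empty,E:wait,S:car4-GO,W:wait | queues: N=0 E=0 S=1 W=2
Step 3 [NS]: N:empty,E:wait,S:car6-GO,W:wait | queues: N=0 E=0 S=0 W=2
Cars crossed by step 3: 4

Answer: 4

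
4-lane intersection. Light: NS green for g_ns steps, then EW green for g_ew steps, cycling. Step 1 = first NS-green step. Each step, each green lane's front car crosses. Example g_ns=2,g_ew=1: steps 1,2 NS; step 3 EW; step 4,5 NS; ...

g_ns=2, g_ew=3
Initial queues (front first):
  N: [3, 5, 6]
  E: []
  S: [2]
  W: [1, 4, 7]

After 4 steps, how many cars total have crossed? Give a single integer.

Step 1 [NS]: N:car3-GO,E:wait,S:car2-GO,W:wait | queues: N=2 E=0 S=0 W=3
Step 2 [NS]: N:car5-GO,E:wait,S:empty,W:wait | queues: N=1 E=0 S=0 W=3
Step 3 [EW]: N:wait,E:empty,S:wait,W:car1-GO | queues: N=1 E=0 S=0 W=2
Step 4 [EW]: N:wait,E:empty,S:wait,W:car4-GO | queues: N=1 E=0 S=0 W=1
Cars crossed by step 4: 5

Answer: 5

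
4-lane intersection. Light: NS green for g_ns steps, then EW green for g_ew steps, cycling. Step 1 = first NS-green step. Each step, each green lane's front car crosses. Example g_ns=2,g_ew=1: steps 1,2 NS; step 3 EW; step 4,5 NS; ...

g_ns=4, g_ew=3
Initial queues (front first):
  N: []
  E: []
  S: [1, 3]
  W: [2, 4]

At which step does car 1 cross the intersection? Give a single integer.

Step 1 [NS]: N:empty,E:wait,S:car1-GO,W:wait | queues: N=0 E=0 S=1 W=2
Step 2 [NS]: N:empty,E:wait,S:car3-GO,W:wait | queues: N=0 E=0 S=0 W=2
Step 3 [NS]: N:empty,E:wait,S:empty,W:wait | queues: N=0 E=0 S=0 W=2
Step 4 [NS]: N:empty,E:wait,S:empty,W:wait | queues: N=0 E=0 S=0 W=2
Step 5 [EW]: N:wait,E:empty,S:wait,W:car2-GO | queues: N=0 E=0 S=0 W=1
Step 6 [EW]: N:wait,E:empty,S:wait,W:car4-GO | queues: N=0 E=0 S=0 W=0
Car 1 crosses at step 1

1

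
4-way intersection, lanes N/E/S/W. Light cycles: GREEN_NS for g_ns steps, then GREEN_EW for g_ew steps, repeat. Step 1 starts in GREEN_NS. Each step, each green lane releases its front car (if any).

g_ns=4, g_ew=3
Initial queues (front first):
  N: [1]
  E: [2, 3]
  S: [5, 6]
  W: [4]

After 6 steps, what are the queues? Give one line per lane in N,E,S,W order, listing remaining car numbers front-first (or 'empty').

Step 1 [NS]: N:car1-GO,E:wait,S:car5-GO,W:wait | queues: N=0 E=2 S=1 W=1
Step 2 [NS]: N:empty,E:wait,S:car6-GO,W:wait | queues: N=0 E=2 S=0 W=1
Step 3 [NS]: N:empty,E:wait,S:empty,W:wait | queues: N=0 E=2 S=0 W=1
Step 4 [NS]: N:empty,E:wait,S:empty,W:wait | queues: N=0 E=2 S=0 W=1
Step 5 [EW]: N:wait,E:car2-GO,S:wait,W:car4-GO | queues: N=0 E=1 S=0 W=0
Step 6 [EW]: N:wait,E:car3-GO,S:wait,W:empty | queues: N=0 E=0 S=0 W=0

N: empty
E: empty
S: empty
W: empty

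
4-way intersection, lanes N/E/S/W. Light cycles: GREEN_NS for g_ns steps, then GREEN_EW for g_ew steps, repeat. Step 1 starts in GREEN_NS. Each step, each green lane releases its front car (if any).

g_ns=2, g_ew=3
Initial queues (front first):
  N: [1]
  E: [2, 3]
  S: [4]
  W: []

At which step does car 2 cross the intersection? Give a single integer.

Step 1 [NS]: N:car1-GO,E:wait,S:car4-GO,W:wait | queues: N=0 E=2 S=0 W=0
Step 2 [NS]: N:empty,E:wait,S:empty,W:wait | queues: N=0 E=2 S=0 W=0
Step 3 [EW]: N:wait,E:car2-GO,S:wait,W:empty | queues: N=0 E=1 S=0 W=0
Step 4 [EW]: N:wait,E:car3-GO,S:wait,W:empty | queues: N=0 E=0 S=0 W=0
Car 2 crosses at step 3

3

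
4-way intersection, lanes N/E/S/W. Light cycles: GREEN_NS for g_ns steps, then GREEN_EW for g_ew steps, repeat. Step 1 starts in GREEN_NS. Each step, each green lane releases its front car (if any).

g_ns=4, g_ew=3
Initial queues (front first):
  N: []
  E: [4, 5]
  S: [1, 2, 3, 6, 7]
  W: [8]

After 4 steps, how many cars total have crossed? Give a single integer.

Answer: 4

Derivation:
Step 1 [NS]: N:empty,E:wait,S:car1-GO,W:wait | queues: N=0 E=2 S=4 W=1
Step 2 [NS]: N:empty,E:wait,S:car2-GO,W:wait | queues: N=0 E=2 S=3 W=1
Step 3 [NS]: N:empty,E:wait,S:car3-GO,W:wait | queues: N=0 E=2 S=2 W=1
Step 4 [NS]: N:empty,E:wait,S:car6-GO,W:wait | queues: N=0 E=2 S=1 W=1
Cars crossed by step 4: 4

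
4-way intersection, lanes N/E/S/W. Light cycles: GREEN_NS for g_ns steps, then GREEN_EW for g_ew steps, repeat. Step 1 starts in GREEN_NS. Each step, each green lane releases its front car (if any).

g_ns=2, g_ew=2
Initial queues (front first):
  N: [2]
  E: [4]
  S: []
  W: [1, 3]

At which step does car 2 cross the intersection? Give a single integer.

Step 1 [NS]: N:car2-GO,E:wait,S:empty,W:wait | queues: N=0 E=1 S=0 W=2
Step 2 [NS]: N:empty,E:wait,S:empty,W:wait | queues: N=0 E=1 S=0 W=2
Step 3 [EW]: N:wait,E:car4-GO,S:wait,W:car1-GO | queues: N=0 E=0 S=0 W=1
Step 4 [EW]: N:wait,E:empty,S:wait,W:car3-GO | queues: N=0 E=0 S=0 W=0
Car 2 crosses at step 1

1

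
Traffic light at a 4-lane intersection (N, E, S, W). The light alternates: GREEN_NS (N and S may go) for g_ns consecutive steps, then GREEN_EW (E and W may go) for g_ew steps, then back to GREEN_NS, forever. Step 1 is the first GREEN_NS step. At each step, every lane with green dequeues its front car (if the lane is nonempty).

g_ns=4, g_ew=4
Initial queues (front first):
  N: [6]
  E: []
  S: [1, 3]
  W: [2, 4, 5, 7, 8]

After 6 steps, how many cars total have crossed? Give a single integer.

Answer: 5

Derivation:
Step 1 [NS]: N:car6-GO,E:wait,S:car1-GO,W:wait | queues: N=0 E=0 S=1 W=5
Step 2 [NS]: N:empty,E:wait,S:car3-GO,W:wait | queues: N=0 E=0 S=0 W=5
Step 3 [NS]: N:empty,E:wait,S:empty,W:wait | queues: N=0 E=0 S=0 W=5
Step 4 [NS]: N:empty,E:wait,S:empty,W:wait | queues: N=0 E=0 S=0 W=5
Step 5 [EW]: N:wait,E:empty,S:wait,W:car2-GO | queues: N=0 E=0 S=0 W=4
Step 6 [EW]: N:wait,E:empty,S:wait,W:car4-GO | queues: N=0 E=0 S=0 W=3
Cars crossed by step 6: 5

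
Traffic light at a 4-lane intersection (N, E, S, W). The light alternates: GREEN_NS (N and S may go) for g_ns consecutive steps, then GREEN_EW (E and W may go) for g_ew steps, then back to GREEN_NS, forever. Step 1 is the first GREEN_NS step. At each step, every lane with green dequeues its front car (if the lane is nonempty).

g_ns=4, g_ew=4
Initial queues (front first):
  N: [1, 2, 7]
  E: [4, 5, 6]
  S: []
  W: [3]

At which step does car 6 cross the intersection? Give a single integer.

Step 1 [NS]: N:car1-GO,E:wait,S:empty,W:wait | queues: N=2 E=3 S=0 W=1
Step 2 [NS]: N:car2-GO,E:wait,S:empty,W:wait | queues: N=1 E=3 S=0 W=1
Step 3 [NS]: N:car7-GO,E:wait,S:empty,W:wait | queues: N=0 E=3 S=0 W=1
Step 4 [NS]: N:empty,E:wait,S:empty,W:wait | queues: N=0 E=3 S=0 W=1
Step 5 [EW]: N:wait,E:car4-GO,S:wait,W:car3-GO | queues: N=0 E=2 S=0 W=0
Step 6 [EW]: N:wait,E:car5-GO,S:wait,W:empty | queues: N=0 E=1 S=0 W=0
Step 7 [EW]: N:wait,E:car6-GO,S:wait,W:empty | queues: N=0 E=0 S=0 W=0
Car 6 crosses at step 7

7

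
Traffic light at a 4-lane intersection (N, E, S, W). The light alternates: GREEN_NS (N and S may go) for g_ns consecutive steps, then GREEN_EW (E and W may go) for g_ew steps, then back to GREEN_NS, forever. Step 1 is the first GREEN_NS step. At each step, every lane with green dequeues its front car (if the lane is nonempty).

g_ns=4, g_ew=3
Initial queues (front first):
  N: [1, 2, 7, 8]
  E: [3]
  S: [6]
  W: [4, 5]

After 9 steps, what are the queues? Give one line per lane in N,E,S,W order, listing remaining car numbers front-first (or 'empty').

Step 1 [NS]: N:car1-GO,E:wait,S:car6-GO,W:wait | queues: N=3 E=1 S=0 W=2
Step 2 [NS]: N:car2-GO,E:wait,S:empty,W:wait | queues: N=2 E=1 S=0 W=2
Step 3 [NS]: N:car7-GO,E:wait,S:empty,W:wait | queues: N=1 E=1 S=0 W=2
Step 4 [NS]: N:car8-GO,E:wait,S:empty,W:wait | queues: N=0 E=1 S=0 W=2
Step 5 [EW]: N:wait,E:car3-GO,S:wait,W:car4-GO | queues: N=0 E=0 S=0 W=1
Step 6 [EW]: N:wait,E:empty,S:wait,W:car5-GO | queues: N=0 E=0 S=0 W=0

N: empty
E: empty
S: empty
W: empty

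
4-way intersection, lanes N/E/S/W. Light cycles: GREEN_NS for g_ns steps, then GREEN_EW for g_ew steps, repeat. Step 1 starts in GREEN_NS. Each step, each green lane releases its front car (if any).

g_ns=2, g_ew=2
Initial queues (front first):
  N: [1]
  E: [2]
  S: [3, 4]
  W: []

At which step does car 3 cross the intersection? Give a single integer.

Step 1 [NS]: N:car1-GO,E:wait,S:car3-GO,W:wait | queues: N=0 E=1 S=1 W=0
Step 2 [NS]: N:empty,E:wait,S:car4-GO,W:wait | queues: N=0 E=1 S=0 W=0
Step 3 [EW]: N:wait,E:car2-GO,S:wait,W:empty | queues: N=0 E=0 S=0 W=0
Car 3 crosses at step 1

1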